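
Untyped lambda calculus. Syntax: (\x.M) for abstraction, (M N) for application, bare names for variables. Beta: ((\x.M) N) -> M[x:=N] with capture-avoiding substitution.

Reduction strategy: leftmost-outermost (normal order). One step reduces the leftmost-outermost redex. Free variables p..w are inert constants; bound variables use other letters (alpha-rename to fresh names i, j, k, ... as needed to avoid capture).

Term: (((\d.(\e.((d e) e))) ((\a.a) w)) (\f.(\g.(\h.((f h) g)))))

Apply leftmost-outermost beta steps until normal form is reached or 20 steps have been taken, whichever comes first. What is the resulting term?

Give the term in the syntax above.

Answer: ((w (\f.(\g.(\h.((f h) g))))) (\f.(\g.(\h.((f h) g)))))

Derivation:
Step 0: (((\d.(\e.((d e) e))) ((\a.a) w)) (\f.(\g.(\h.((f h) g)))))
Step 1: ((\e.((((\a.a) w) e) e)) (\f.(\g.(\h.((f h) g)))))
Step 2: ((((\a.a) w) (\f.(\g.(\h.((f h) g))))) (\f.(\g.(\h.((f h) g)))))
Step 3: ((w (\f.(\g.(\h.((f h) g))))) (\f.(\g.(\h.((f h) g)))))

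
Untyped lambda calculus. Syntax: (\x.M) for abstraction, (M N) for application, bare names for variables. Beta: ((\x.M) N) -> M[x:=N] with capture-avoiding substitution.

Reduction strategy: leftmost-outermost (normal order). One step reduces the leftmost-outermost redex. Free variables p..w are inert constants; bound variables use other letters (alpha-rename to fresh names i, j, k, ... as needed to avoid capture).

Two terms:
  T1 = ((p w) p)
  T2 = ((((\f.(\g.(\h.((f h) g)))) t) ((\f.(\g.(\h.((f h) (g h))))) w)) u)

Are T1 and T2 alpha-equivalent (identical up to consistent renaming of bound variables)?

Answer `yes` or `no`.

Term 1: ((p w) p)
Term 2: ((((\f.(\g.(\h.((f h) g)))) t) ((\f.(\g.(\h.((f h) (g h))))) w)) u)
Alpha-equivalence: compare structure up to binder renaming.
Result: False

Answer: no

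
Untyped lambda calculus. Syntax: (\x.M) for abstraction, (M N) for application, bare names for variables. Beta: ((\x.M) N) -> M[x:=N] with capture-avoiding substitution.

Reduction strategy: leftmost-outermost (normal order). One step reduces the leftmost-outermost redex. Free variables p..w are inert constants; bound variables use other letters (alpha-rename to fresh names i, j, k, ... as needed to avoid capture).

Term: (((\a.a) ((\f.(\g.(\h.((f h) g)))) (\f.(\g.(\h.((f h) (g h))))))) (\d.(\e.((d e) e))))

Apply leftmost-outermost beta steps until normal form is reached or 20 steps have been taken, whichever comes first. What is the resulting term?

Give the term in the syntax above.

Step 0: (((\a.a) ((\f.(\g.(\h.((f h) g)))) (\f.(\g.(\h.((f h) (g h))))))) (\d.(\e.((d e) e))))
Step 1: (((\f.(\g.(\h.((f h) g)))) (\f.(\g.(\h.((f h) (g h)))))) (\d.(\e.((d e) e))))
Step 2: ((\g.(\h.(((\f.(\g.(\h.((f h) (g h))))) h) g))) (\d.(\e.((d e) e))))
Step 3: (\h.(((\f.(\g.(\h.((f h) (g h))))) h) (\d.(\e.((d e) e)))))
Step 4: (\h.((\g.(\i.((h i) (g i)))) (\d.(\e.((d e) e)))))
Step 5: (\h.(\i.((h i) ((\d.(\e.((d e) e))) i))))
Step 6: (\h.(\i.((h i) (\e.((i e) e)))))

Answer: (\h.(\i.((h i) (\e.((i e) e)))))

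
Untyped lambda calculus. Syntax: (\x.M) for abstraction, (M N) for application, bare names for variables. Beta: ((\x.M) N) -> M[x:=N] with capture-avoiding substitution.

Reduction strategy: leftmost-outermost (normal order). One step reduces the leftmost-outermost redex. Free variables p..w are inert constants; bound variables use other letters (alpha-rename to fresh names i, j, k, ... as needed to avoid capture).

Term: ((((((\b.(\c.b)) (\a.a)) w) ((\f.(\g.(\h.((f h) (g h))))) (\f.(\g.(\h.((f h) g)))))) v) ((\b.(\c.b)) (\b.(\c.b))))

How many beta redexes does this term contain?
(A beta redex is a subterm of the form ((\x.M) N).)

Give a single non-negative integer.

Answer: 3

Derivation:
Term: ((((((\b.(\c.b)) (\a.a)) w) ((\f.(\g.(\h.((f h) (g h))))) (\f.(\g.(\h.((f h) g)))))) v) ((\b.(\c.b)) (\b.(\c.b))))
  Redex: ((\b.(\c.b)) (\a.a))
  Redex: ((\f.(\g.(\h.((f h) (g h))))) (\f.(\g.(\h.((f h) g)))))
  Redex: ((\b.(\c.b)) (\b.(\c.b)))
Total redexes: 3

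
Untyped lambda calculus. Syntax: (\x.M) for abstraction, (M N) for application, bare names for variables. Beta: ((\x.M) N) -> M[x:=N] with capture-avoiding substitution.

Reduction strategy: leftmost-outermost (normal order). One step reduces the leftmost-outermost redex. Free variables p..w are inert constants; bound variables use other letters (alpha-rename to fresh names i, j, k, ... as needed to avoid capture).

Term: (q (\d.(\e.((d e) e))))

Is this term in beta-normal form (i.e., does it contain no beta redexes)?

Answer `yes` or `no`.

Answer: yes

Derivation:
Term: (q (\d.(\e.((d e) e))))
No beta redexes found.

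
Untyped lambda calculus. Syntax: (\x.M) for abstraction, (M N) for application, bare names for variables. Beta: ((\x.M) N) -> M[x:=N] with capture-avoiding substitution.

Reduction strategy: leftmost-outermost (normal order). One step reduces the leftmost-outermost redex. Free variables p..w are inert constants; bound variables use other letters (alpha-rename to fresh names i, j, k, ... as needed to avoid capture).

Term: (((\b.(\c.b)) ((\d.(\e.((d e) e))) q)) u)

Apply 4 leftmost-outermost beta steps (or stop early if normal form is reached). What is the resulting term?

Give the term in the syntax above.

Step 0: (((\b.(\c.b)) ((\d.(\e.((d e) e))) q)) u)
Step 1: ((\c.((\d.(\e.((d e) e))) q)) u)
Step 2: ((\d.(\e.((d e) e))) q)
Step 3: (\e.((q e) e))
Step 4: (normal form reached)

Answer: (\e.((q e) e))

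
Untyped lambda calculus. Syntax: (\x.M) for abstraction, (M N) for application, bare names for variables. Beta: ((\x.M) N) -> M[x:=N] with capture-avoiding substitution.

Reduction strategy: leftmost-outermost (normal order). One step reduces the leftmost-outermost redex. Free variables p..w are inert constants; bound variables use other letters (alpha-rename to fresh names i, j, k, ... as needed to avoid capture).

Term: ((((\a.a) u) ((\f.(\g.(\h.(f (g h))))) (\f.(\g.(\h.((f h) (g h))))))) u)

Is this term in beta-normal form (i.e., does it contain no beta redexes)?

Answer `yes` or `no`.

Answer: no

Derivation:
Term: ((((\a.a) u) ((\f.(\g.(\h.(f (g h))))) (\f.(\g.(\h.((f h) (g h))))))) u)
Found 2 beta redex(es).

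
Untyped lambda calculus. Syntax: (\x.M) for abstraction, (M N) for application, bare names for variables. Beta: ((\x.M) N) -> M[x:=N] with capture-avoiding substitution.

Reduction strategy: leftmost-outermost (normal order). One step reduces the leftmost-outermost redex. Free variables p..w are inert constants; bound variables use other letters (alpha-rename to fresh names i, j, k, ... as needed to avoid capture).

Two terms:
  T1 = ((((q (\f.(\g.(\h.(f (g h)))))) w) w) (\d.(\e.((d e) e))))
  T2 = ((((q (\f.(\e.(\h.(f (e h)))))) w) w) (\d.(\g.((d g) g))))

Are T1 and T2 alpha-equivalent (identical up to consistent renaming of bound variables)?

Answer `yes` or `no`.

Term 1: ((((q (\f.(\g.(\h.(f (g h)))))) w) w) (\d.(\e.((d e) e))))
Term 2: ((((q (\f.(\e.(\h.(f (e h)))))) w) w) (\d.(\g.((d g) g))))
Alpha-equivalence: compare structure up to binder renaming.
Result: True

Answer: yes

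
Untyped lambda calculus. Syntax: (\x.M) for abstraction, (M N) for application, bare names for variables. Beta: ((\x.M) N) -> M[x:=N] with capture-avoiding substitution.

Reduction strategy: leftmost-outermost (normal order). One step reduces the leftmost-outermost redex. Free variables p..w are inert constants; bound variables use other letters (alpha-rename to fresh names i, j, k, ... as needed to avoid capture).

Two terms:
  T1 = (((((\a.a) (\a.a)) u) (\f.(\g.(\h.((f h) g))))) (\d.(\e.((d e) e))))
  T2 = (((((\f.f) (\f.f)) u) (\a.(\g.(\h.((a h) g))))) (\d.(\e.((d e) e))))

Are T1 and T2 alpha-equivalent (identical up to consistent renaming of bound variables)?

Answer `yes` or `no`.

Term 1: (((((\a.a) (\a.a)) u) (\f.(\g.(\h.((f h) g))))) (\d.(\e.((d e) e))))
Term 2: (((((\f.f) (\f.f)) u) (\a.(\g.(\h.((a h) g))))) (\d.(\e.((d e) e))))
Alpha-equivalence: compare structure up to binder renaming.
Result: True

Answer: yes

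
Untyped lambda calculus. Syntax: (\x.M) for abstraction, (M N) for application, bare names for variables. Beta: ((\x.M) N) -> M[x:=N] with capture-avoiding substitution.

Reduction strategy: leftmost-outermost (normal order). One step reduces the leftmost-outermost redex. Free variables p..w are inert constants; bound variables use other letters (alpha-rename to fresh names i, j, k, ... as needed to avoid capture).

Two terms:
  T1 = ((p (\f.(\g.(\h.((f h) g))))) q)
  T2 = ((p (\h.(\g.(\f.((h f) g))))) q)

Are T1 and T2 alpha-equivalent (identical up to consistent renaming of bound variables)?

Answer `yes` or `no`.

Term 1: ((p (\f.(\g.(\h.((f h) g))))) q)
Term 2: ((p (\h.(\g.(\f.((h f) g))))) q)
Alpha-equivalence: compare structure up to binder renaming.
Result: True

Answer: yes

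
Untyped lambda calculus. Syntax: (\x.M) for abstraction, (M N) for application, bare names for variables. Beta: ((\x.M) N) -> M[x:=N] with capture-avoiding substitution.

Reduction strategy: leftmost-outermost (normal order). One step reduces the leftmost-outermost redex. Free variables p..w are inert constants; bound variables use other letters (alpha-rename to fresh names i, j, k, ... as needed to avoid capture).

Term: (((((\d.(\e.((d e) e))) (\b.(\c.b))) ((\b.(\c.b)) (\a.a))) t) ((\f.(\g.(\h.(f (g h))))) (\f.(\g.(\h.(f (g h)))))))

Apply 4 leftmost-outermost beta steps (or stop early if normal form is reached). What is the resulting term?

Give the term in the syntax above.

Step 0: (((((\d.(\e.((d e) e))) (\b.(\c.b))) ((\b.(\c.b)) (\a.a))) t) ((\f.(\g.(\h.(f (g h))))) (\f.(\g.(\h.(f (g h)))))))
Step 1: ((((\e.(((\b.(\c.b)) e) e)) ((\b.(\c.b)) (\a.a))) t) ((\f.(\g.(\h.(f (g h))))) (\f.(\g.(\h.(f (g h)))))))
Step 2: (((((\b.(\c.b)) ((\b.(\c.b)) (\a.a))) ((\b.(\c.b)) (\a.a))) t) ((\f.(\g.(\h.(f (g h))))) (\f.(\g.(\h.(f (g h)))))))
Step 3: ((((\c.((\b.(\c.b)) (\a.a))) ((\b.(\c.b)) (\a.a))) t) ((\f.(\g.(\h.(f (g h))))) (\f.(\g.(\h.(f (g h)))))))
Step 4: ((((\b.(\c.b)) (\a.a)) t) ((\f.(\g.(\h.(f (g h))))) (\f.(\g.(\h.(f (g h)))))))

Answer: ((((\b.(\c.b)) (\a.a)) t) ((\f.(\g.(\h.(f (g h))))) (\f.(\g.(\h.(f (g h)))))))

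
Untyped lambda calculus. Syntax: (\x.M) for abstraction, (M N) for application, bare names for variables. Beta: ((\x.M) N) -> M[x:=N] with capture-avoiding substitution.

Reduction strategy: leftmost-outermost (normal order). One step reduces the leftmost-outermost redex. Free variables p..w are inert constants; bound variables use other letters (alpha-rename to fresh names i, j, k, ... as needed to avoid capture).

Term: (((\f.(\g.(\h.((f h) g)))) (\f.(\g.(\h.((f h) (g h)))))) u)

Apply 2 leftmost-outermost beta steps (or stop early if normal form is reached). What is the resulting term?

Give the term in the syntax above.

Step 0: (((\f.(\g.(\h.((f h) g)))) (\f.(\g.(\h.((f h) (g h)))))) u)
Step 1: ((\g.(\h.(((\f.(\g.(\h.((f h) (g h))))) h) g))) u)
Step 2: (\h.(((\f.(\g.(\h.((f h) (g h))))) h) u))

Answer: (\h.(((\f.(\g.(\h.((f h) (g h))))) h) u))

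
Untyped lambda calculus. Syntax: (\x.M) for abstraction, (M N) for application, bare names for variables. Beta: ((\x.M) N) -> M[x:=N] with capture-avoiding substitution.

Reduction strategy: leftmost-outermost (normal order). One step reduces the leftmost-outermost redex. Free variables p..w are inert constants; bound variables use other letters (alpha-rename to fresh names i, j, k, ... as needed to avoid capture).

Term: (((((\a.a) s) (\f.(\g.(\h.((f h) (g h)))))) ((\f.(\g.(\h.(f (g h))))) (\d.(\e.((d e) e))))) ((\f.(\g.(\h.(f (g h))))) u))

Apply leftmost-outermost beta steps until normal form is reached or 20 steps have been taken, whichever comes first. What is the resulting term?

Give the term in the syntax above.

Answer: (((s (\f.(\g.(\h.((f h) (g h)))))) (\g.(\h.(\e.(((g h) e) e))))) (\g.(\h.(u (g h)))))

Derivation:
Step 0: (((((\a.a) s) (\f.(\g.(\h.((f h) (g h)))))) ((\f.(\g.(\h.(f (g h))))) (\d.(\e.((d e) e))))) ((\f.(\g.(\h.(f (g h))))) u))
Step 1: (((s (\f.(\g.(\h.((f h) (g h)))))) ((\f.(\g.(\h.(f (g h))))) (\d.(\e.((d e) e))))) ((\f.(\g.(\h.(f (g h))))) u))
Step 2: (((s (\f.(\g.(\h.((f h) (g h)))))) (\g.(\h.((\d.(\e.((d e) e))) (g h))))) ((\f.(\g.(\h.(f (g h))))) u))
Step 3: (((s (\f.(\g.(\h.((f h) (g h)))))) (\g.(\h.(\e.(((g h) e) e))))) ((\f.(\g.(\h.(f (g h))))) u))
Step 4: (((s (\f.(\g.(\h.((f h) (g h)))))) (\g.(\h.(\e.(((g h) e) e))))) (\g.(\h.(u (g h)))))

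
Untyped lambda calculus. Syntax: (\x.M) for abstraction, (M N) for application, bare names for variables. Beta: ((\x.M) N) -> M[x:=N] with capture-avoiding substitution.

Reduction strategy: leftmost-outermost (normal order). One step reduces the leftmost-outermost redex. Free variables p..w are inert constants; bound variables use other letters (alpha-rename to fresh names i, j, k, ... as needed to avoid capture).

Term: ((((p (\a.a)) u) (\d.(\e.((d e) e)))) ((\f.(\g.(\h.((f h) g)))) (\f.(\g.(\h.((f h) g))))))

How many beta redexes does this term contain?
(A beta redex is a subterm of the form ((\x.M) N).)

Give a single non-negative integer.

Term: ((((p (\a.a)) u) (\d.(\e.((d e) e)))) ((\f.(\g.(\h.((f h) g)))) (\f.(\g.(\h.((f h) g))))))
  Redex: ((\f.(\g.(\h.((f h) g)))) (\f.(\g.(\h.((f h) g)))))
Total redexes: 1

Answer: 1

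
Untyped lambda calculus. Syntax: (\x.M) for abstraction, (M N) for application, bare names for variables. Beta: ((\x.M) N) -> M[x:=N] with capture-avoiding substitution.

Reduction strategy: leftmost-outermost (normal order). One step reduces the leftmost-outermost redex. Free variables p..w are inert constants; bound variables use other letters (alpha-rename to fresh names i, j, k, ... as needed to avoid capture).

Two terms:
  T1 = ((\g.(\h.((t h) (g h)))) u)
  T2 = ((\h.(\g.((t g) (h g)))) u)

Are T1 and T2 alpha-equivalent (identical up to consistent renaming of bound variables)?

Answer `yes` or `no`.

Term 1: ((\g.(\h.((t h) (g h)))) u)
Term 2: ((\h.(\g.((t g) (h g)))) u)
Alpha-equivalence: compare structure up to binder renaming.
Result: True

Answer: yes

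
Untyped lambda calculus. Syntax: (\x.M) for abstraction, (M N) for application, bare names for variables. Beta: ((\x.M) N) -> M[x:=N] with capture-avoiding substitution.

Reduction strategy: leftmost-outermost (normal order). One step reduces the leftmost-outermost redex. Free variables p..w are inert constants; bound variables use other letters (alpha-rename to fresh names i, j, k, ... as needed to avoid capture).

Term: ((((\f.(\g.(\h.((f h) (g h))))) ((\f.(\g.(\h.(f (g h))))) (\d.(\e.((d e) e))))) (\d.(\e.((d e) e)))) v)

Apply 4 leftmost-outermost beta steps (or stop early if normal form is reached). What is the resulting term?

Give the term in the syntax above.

Step 0: ((((\f.(\g.(\h.((f h) (g h))))) ((\f.(\g.(\h.(f (g h))))) (\d.(\e.((d e) e))))) (\d.(\e.((d e) e)))) v)
Step 1: (((\g.(\h.((((\f.(\g.(\h.(f (g h))))) (\d.(\e.((d e) e)))) h) (g h)))) (\d.(\e.((d e) e)))) v)
Step 2: ((\h.((((\f.(\g.(\h.(f (g h))))) (\d.(\e.((d e) e)))) h) ((\d.(\e.((d e) e))) h))) v)
Step 3: ((((\f.(\g.(\h.(f (g h))))) (\d.(\e.((d e) e)))) v) ((\d.(\e.((d e) e))) v))
Step 4: (((\g.(\h.((\d.(\e.((d e) e))) (g h)))) v) ((\d.(\e.((d e) e))) v))

Answer: (((\g.(\h.((\d.(\e.((d e) e))) (g h)))) v) ((\d.(\e.((d e) e))) v))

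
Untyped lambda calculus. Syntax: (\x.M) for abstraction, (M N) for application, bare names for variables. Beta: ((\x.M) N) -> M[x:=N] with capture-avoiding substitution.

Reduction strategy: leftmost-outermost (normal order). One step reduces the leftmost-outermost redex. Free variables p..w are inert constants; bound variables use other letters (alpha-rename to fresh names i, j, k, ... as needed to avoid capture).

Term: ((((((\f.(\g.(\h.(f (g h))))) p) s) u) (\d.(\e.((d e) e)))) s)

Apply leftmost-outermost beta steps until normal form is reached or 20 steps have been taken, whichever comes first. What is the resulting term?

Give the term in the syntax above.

Answer: (((p (s u)) (\d.(\e.((d e) e)))) s)

Derivation:
Step 0: ((((((\f.(\g.(\h.(f (g h))))) p) s) u) (\d.(\e.((d e) e)))) s)
Step 1: (((((\g.(\h.(p (g h)))) s) u) (\d.(\e.((d e) e)))) s)
Step 2: ((((\h.(p (s h))) u) (\d.(\e.((d e) e)))) s)
Step 3: (((p (s u)) (\d.(\e.((d e) e)))) s)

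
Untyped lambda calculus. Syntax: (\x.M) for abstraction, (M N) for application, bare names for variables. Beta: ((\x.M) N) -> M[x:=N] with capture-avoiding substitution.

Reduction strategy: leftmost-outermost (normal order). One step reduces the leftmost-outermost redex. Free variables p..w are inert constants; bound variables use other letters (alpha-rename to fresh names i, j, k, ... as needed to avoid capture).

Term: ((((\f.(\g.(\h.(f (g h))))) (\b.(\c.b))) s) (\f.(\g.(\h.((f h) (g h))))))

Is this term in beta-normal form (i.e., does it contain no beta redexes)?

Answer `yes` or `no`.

Term: ((((\f.(\g.(\h.(f (g h))))) (\b.(\c.b))) s) (\f.(\g.(\h.((f h) (g h))))))
Found 1 beta redex(es).

Answer: no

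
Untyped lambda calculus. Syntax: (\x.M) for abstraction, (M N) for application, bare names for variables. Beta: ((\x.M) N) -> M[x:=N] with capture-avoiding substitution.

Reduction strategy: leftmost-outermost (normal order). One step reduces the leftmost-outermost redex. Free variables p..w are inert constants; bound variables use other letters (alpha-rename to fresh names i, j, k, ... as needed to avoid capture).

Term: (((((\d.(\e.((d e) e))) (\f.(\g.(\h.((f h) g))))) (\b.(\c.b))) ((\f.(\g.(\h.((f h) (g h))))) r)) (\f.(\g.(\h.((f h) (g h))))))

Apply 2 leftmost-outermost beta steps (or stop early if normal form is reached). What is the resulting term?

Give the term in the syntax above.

Answer: (((((\f.(\g.(\h.((f h) g)))) (\b.(\c.b))) (\b.(\c.b))) ((\f.(\g.(\h.((f h) (g h))))) r)) (\f.(\g.(\h.((f h) (g h))))))

Derivation:
Step 0: (((((\d.(\e.((d e) e))) (\f.(\g.(\h.((f h) g))))) (\b.(\c.b))) ((\f.(\g.(\h.((f h) (g h))))) r)) (\f.(\g.(\h.((f h) (g h))))))
Step 1: ((((\e.(((\f.(\g.(\h.((f h) g)))) e) e)) (\b.(\c.b))) ((\f.(\g.(\h.((f h) (g h))))) r)) (\f.(\g.(\h.((f h) (g h))))))
Step 2: (((((\f.(\g.(\h.((f h) g)))) (\b.(\c.b))) (\b.(\c.b))) ((\f.(\g.(\h.((f h) (g h))))) r)) (\f.(\g.(\h.((f h) (g h))))))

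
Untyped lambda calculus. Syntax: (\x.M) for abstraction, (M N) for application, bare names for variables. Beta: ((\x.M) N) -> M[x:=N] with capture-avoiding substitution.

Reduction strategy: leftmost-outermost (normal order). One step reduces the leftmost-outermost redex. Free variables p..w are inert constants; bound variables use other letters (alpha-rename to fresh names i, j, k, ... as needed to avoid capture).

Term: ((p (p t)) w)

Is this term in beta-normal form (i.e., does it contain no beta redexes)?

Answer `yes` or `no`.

Term: ((p (p t)) w)
No beta redexes found.

Answer: yes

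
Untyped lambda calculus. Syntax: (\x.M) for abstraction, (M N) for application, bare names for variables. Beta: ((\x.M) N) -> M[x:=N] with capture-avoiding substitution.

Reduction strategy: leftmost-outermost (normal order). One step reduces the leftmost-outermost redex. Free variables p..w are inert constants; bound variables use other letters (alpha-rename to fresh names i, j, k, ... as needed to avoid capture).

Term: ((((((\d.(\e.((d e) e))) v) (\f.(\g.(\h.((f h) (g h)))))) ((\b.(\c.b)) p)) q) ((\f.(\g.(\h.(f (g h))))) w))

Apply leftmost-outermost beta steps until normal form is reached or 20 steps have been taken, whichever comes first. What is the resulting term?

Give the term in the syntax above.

Step 0: ((((((\d.(\e.((d e) e))) v) (\f.(\g.(\h.((f h) (g h)))))) ((\b.(\c.b)) p)) q) ((\f.(\g.(\h.(f (g h))))) w))
Step 1: (((((\e.((v e) e)) (\f.(\g.(\h.((f h) (g h)))))) ((\b.(\c.b)) p)) q) ((\f.(\g.(\h.(f (g h))))) w))
Step 2: (((((v (\f.(\g.(\h.((f h) (g h)))))) (\f.(\g.(\h.((f h) (g h)))))) ((\b.(\c.b)) p)) q) ((\f.(\g.(\h.(f (g h))))) w))
Step 3: (((((v (\f.(\g.(\h.((f h) (g h)))))) (\f.(\g.(\h.((f h) (g h)))))) (\c.p)) q) ((\f.(\g.(\h.(f (g h))))) w))
Step 4: (((((v (\f.(\g.(\h.((f h) (g h)))))) (\f.(\g.(\h.((f h) (g h)))))) (\c.p)) q) (\g.(\h.(w (g h)))))

Answer: (((((v (\f.(\g.(\h.((f h) (g h)))))) (\f.(\g.(\h.((f h) (g h)))))) (\c.p)) q) (\g.(\h.(w (g h)))))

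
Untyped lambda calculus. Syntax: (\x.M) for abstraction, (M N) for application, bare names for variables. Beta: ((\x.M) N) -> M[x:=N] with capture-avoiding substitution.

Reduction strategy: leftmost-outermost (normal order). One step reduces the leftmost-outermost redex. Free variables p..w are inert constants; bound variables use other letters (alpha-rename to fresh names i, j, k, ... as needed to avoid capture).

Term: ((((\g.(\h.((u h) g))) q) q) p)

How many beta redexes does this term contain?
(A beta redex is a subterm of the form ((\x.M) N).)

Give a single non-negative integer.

Answer: 1

Derivation:
Term: ((((\g.(\h.((u h) g))) q) q) p)
  Redex: ((\g.(\h.((u h) g))) q)
Total redexes: 1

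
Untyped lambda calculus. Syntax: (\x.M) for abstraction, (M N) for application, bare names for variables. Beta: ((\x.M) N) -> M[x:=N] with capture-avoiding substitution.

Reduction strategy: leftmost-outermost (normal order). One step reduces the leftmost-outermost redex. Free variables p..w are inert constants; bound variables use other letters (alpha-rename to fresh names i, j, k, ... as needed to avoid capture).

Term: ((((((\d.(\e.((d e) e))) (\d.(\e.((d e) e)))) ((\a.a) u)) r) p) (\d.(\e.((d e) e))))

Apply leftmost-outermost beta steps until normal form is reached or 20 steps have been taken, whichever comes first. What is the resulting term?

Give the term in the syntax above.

Answer: (((((u u) u) r) p) (\d.(\e.((d e) e))))

Derivation:
Step 0: ((((((\d.(\e.((d e) e))) (\d.(\e.((d e) e)))) ((\a.a) u)) r) p) (\d.(\e.((d e) e))))
Step 1: (((((\e.(((\d.(\e.((d e) e))) e) e)) ((\a.a) u)) r) p) (\d.(\e.((d e) e))))
Step 2: ((((((\d.(\e.((d e) e))) ((\a.a) u)) ((\a.a) u)) r) p) (\d.(\e.((d e) e))))
Step 3: (((((\e.((((\a.a) u) e) e)) ((\a.a) u)) r) p) (\d.(\e.((d e) e))))
Step 4: (((((((\a.a) u) ((\a.a) u)) ((\a.a) u)) r) p) (\d.(\e.((d e) e))))
Step 5: (((((u ((\a.a) u)) ((\a.a) u)) r) p) (\d.(\e.((d e) e))))
Step 6: (((((u u) ((\a.a) u)) r) p) (\d.(\e.((d e) e))))
Step 7: (((((u u) u) r) p) (\d.(\e.((d e) e))))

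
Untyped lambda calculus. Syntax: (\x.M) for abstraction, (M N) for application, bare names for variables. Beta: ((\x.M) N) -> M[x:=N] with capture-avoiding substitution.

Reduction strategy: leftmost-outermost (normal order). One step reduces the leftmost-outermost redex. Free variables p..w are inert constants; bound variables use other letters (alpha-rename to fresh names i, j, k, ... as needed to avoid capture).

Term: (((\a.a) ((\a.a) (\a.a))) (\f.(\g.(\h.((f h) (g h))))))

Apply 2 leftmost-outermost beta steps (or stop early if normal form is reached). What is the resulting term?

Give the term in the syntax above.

Answer: ((\a.a) (\f.(\g.(\h.((f h) (g h))))))

Derivation:
Step 0: (((\a.a) ((\a.a) (\a.a))) (\f.(\g.(\h.((f h) (g h))))))
Step 1: (((\a.a) (\a.a)) (\f.(\g.(\h.((f h) (g h))))))
Step 2: ((\a.a) (\f.(\g.(\h.((f h) (g h))))))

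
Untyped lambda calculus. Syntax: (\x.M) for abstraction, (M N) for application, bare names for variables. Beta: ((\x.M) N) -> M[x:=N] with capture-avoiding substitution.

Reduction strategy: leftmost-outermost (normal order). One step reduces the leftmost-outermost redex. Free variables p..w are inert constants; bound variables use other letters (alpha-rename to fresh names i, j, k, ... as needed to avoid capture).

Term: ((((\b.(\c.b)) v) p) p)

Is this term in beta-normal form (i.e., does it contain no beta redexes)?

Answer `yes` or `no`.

Term: ((((\b.(\c.b)) v) p) p)
Found 1 beta redex(es).

Answer: no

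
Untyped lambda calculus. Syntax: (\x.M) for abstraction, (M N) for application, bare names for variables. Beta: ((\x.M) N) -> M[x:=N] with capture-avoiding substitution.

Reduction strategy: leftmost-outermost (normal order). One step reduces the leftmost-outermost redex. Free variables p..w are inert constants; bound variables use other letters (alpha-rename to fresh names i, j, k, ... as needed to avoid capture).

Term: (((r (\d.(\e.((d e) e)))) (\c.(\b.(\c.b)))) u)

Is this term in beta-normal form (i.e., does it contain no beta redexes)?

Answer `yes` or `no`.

Term: (((r (\d.(\e.((d e) e)))) (\c.(\b.(\c.b)))) u)
No beta redexes found.

Answer: yes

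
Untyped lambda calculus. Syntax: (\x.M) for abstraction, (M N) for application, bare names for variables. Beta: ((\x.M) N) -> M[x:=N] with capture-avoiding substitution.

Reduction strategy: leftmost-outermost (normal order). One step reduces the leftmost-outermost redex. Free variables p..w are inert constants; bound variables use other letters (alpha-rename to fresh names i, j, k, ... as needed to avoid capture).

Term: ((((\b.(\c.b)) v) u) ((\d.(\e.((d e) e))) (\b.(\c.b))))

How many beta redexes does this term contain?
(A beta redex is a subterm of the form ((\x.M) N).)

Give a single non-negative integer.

Term: ((((\b.(\c.b)) v) u) ((\d.(\e.((d e) e))) (\b.(\c.b))))
  Redex: ((\b.(\c.b)) v)
  Redex: ((\d.(\e.((d e) e))) (\b.(\c.b)))
Total redexes: 2

Answer: 2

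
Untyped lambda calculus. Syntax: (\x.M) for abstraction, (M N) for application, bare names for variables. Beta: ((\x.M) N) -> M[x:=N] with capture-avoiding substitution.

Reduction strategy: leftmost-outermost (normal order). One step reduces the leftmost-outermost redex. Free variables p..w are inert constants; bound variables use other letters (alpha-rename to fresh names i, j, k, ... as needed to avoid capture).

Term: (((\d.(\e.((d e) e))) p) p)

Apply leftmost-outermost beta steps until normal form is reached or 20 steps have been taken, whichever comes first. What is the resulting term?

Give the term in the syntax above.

Step 0: (((\d.(\e.((d e) e))) p) p)
Step 1: ((\e.((p e) e)) p)
Step 2: ((p p) p)

Answer: ((p p) p)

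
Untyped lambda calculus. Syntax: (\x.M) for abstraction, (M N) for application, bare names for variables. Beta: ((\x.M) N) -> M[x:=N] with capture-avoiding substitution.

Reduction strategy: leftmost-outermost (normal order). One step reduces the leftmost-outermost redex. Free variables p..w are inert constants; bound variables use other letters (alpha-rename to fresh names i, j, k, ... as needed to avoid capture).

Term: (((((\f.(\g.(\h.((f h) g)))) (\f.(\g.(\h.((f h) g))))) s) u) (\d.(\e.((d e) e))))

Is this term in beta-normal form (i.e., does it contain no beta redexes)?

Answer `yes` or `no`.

Term: (((((\f.(\g.(\h.((f h) g)))) (\f.(\g.(\h.((f h) g))))) s) u) (\d.(\e.((d e) e))))
Found 1 beta redex(es).

Answer: no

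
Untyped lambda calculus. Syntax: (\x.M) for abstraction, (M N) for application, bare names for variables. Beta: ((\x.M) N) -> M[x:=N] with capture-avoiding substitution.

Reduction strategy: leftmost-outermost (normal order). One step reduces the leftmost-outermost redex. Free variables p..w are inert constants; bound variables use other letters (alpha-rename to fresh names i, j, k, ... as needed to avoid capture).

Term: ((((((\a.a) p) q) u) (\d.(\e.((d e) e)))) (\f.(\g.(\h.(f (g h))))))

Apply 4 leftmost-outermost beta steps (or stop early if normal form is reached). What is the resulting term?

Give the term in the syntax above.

Step 0: ((((((\a.a) p) q) u) (\d.(\e.((d e) e)))) (\f.(\g.(\h.(f (g h))))))
Step 1: ((((p q) u) (\d.(\e.((d e) e)))) (\f.(\g.(\h.(f (g h))))))
Step 2: (normal form reached)

Answer: ((((p q) u) (\d.(\e.((d e) e)))) (\f.(\g.(\h.(f (g h))))))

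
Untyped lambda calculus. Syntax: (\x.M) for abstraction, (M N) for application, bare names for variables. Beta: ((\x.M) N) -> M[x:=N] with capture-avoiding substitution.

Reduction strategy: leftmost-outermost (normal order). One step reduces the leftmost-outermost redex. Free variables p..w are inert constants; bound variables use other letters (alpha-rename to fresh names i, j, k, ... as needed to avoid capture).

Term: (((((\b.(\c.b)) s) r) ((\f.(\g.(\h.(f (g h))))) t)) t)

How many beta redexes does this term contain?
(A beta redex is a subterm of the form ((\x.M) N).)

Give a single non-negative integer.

Term: (((((\b.(\c.b)) s) r) ((\f.(\g.(\h.(f (g h))))) t)) t)
  Redex: ((\b.(\c.b)) s)
  Redex: ((\f.(\g.(\h.(f (g h))))) t)
Total redexes: 2

Answer: 2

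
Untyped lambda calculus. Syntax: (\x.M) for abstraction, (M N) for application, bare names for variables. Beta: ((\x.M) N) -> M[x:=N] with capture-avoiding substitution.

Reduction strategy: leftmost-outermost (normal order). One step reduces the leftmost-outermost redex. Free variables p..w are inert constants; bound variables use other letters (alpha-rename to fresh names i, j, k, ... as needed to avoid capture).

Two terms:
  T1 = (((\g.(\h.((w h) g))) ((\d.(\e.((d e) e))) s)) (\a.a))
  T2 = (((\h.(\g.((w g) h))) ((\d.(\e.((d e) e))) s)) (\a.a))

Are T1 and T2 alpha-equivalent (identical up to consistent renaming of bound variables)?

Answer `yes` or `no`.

Term 1: (((\g.(\h.((w h) g))) ((\d.(\e.((d e) e))) s)) (\a.a))
Term 2: (((\h.(\g.((w g) h))) ((\d.(\e.((d e) e))) s)) (\a.a))
Alpha-equivalence: compare structure up to binder renaming.
Result: True

Answer: yes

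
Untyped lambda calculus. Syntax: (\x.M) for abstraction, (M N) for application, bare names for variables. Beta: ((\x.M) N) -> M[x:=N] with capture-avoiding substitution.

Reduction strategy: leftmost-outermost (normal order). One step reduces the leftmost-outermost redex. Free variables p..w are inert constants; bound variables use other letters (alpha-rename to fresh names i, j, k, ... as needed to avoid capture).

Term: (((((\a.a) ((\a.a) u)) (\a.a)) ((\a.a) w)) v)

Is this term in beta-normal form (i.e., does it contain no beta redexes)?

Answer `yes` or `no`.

Answer: no

Derivation:
Term: (((((\a.a) ((\a.a) u)) (\a.a)) ((\a.a) w)) v)
Found 3 beta redex(es).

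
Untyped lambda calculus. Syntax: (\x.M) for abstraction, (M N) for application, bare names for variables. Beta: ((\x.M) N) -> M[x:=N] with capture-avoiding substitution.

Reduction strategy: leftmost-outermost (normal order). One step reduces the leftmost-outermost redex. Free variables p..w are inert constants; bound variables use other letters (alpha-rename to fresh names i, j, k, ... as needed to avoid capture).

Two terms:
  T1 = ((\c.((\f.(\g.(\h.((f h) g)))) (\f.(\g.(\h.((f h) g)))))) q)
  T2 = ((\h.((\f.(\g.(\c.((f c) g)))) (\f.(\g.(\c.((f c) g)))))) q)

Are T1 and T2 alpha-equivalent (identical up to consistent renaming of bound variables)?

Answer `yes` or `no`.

Term 1: ((\c.((\f.(\g.(\h.((f h) g)))) (\f.(\g.(\h.((f h) g)))))) q)
Term 2: ((\h.((\f.(\g.(\c.((f c) g)))) (\f.(\g.(\c.((f c) g)))))) q)
Alpha-equivalence: compare structure up to binder renaming.
Result: True

Answer: yes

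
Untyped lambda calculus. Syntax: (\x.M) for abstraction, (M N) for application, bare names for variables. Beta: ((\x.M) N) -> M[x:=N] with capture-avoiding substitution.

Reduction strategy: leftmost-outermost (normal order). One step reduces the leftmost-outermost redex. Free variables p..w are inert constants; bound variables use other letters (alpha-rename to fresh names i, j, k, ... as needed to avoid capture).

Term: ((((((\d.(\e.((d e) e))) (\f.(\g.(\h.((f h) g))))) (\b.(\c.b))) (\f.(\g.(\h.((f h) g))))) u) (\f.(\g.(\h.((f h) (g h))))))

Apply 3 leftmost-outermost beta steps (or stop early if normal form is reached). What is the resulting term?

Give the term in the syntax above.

Answer: (((((\g.(\h.(((\b.(\c.b)) h) g))) (\b.(\c.b))) (\f.(\g.(\h.((f h) g))))) u) (\f.(\g.(\h.((f h) (g h))))))

Derivation:
Step 0: ((((((\d.(\e.((d e) e))) (\f.(\g.(\h.((f h) g))))) (\b.(\c.b))) (\f.(\g.(\h.((f h) g))))) u) (\f.(\g.(\h.((f h) (g h))))))
Step 1: (((((\e.(((\f.(\g.(\h.((f h) g)))) e) e)) (\b.(\c.b))) (\f.(\g.(\h.((f h) g))))) u) (\f.(\g.(\h.((f h) (g h))))))
Step 2: ((((((\f.(\g.(\h.((f h) g)))) (\b.(\c.b))) (\b.(\c.b))) (\f.(\g.(\h.((f h) g))))) u) (\f.(\g.(\h.((f h) (g h))))))
Step 3: (((((\g.(\h.(((\b.(\c.b)) h) g))) (\b.(\c.b))) (\f.(\g.(\h.((f h) g))))) u) (\f.(\g.(\h.((f h) (g h))))))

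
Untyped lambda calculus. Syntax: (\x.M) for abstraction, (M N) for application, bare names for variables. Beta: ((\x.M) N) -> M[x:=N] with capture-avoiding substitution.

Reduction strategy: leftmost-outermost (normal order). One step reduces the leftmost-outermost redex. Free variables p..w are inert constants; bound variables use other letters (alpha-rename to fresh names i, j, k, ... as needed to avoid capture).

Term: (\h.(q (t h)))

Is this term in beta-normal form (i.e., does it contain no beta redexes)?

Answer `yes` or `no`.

Term: (\h.(q (t h)))
No beta redexes found.

Answer: yes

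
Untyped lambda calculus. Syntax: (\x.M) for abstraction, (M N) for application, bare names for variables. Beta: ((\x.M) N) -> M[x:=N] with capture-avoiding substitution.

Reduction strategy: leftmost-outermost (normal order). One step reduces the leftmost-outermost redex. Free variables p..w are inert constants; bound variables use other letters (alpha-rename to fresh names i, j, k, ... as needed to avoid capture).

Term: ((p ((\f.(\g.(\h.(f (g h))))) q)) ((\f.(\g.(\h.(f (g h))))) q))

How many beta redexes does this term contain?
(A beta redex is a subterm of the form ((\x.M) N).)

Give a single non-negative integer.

Answer: 2

Derivation:
Term: ((p ((\f.(\g.(\h.(f (g h))))) q)) ((\f.(\g.(\h.(f (g h))))) q))
  Redex: ((\f.(\g.(\h.(f (g h))))) q)
  Redex: ((\f.(\g.(\h.(f (g h))))) q)
Total redexes: 2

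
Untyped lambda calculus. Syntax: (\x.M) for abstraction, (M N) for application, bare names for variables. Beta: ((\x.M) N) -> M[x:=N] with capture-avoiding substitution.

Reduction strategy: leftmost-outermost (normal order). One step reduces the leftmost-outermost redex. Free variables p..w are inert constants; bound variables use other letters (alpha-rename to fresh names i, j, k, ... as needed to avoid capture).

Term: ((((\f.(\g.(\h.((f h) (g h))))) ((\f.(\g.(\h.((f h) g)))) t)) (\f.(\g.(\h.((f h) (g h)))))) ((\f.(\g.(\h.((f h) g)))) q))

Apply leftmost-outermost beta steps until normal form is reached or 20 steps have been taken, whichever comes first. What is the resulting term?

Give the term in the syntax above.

Answer: ((t (\g.(\h.((q (g h)) h)))) (\g.(\h.((q h) g))))

Derivation:
Step 0: ((((\f.(\g.(\h.((f h) (g h))))) ((\f.(\g.(\h.((f h) g)))) t)) (\f.(\g.(\h.((f h) (g h)))))) ((\f.(\g.(\h.((f h) g)))) q))
Step 1: (((\g.(\h.((((\f.(\g.(\h.((f h) g)))) t) h) (g h)))) (\f.(\g.(\h.((f h) (g h)))))) ((\f.(\g.(\h.((f h) g)))) q))
Step 2: ((\h.((((\f.(\g.(\h.((f h) g)))) t) h) ((\f.(\g.(\h.((f h) (g h))))) h))) ((\f.(\g.(\h.((f h) g)))) q))
Step 3: ((((\f.(\g.(\h.((f h) g)))) t) ((\f.(\g.(\h.((f h) g)))) q)) ((\f.(\g.(\h.((f h) (g h))))) ((\f.(\g.(\h.((f h) g)))) q)))
Step 4: (((\g.(\h.((t h) g))) ((\f.(\g.(\h.((f h) g)))) q)) ((\f.(\g.(\h.((f h) (g h))))) ((\f.(\g.(\h.((f h) g)))) q)))
Step 5: ((\h.((t h) ((\f.(\g.(\h.((f h) g)))) q))) ((\f.(\g.(\h.((f h) (g h))))) ((\f.(\g.(\h.((f h) g)))) q)))
Step 6: ((t ((\f.(\g.(\h.((f h) (g h))))) ((\f.(\g.(\h.((f h) g)))) q))) ((\f.(\g.(\h.((f h) g)))) q))
Step 7: ((t (\g.(\h.((((\f.(\g.(\h.((f h) g)))) q) h) (g h))))) ((\f.(\g.(\h.((f h) g)))) q))
Step 8: ((t (\g.(\h.(((\g.(\h.((q h) g))) h) (g h))))) ((\f.(\g.(\h.((f h) g)))) q))
Step 9: ((t (\g.(\h.((\i.((q i) h)) (g h))))) ((\f.(\g.(\h.((f h) g)))) q))
Step 10: ((t (\g.(\h.((q (g h)) h)))) ((\f.(\g.(\h.((f h) g)))) q))
Step 11: ((t (\g.(\h.((q (g h)) h)))) (\g.(\h.((q h) g))))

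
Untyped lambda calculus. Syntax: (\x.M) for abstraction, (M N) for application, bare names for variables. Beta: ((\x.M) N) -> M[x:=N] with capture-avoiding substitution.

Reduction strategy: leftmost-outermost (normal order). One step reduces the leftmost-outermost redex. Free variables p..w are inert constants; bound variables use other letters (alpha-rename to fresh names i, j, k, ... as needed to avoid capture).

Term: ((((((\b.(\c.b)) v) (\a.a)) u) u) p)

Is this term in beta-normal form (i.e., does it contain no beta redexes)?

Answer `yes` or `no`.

Term: ((((((\b.(\c.b)) v) (\a.a)) u) u) p)
Found 1 beta redex(es).

Answer: no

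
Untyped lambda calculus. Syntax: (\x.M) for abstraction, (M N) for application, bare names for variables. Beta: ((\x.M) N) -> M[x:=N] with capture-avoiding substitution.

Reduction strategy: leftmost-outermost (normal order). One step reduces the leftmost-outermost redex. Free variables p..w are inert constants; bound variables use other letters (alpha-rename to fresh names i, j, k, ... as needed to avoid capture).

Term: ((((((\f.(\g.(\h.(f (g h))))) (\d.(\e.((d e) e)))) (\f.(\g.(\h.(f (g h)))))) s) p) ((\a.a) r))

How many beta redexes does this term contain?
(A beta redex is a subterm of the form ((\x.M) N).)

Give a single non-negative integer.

Answer: 2

Derivation:
Term: ((((((\f.(\g.(\h.(f (g h))))) (\d.(\e.((d e) e)))) (\f.(\g.(\h.(f (g h)))))) s) p) ((\a.a) r))
  Redex: ((\f.(\g.(\h.(f (g h))))) (\d.(\e.((d e) e))))
  Redex: ((\a.a) r)
Total redexes: 2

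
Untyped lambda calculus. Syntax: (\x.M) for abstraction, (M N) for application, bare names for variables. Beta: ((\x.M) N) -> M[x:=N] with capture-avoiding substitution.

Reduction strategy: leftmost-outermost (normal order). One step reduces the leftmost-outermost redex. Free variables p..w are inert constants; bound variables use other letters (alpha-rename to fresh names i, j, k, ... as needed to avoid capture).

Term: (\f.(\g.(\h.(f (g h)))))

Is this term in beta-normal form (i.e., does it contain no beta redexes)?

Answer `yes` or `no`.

Answer: yes

Derivation:
Term: (\f.(\g.(\h.(f (g h)))))
No beta redexes found.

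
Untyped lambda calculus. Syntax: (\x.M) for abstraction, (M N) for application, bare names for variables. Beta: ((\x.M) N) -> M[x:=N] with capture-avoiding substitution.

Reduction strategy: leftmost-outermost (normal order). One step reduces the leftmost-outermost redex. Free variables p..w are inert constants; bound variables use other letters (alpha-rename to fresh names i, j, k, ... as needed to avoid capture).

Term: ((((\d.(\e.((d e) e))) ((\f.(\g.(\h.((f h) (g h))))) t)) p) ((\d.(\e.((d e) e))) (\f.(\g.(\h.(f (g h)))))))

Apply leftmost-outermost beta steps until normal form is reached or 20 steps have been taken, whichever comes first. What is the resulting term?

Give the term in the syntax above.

Step 0: ((((\d.(\e.((d e) e))) ((\f.(\g.(\h.((f h) (g h))))) t)) p) ((\d.(\e.((d e) e))) (\f.(\g.(\h.(f (g h)))))))
Step 1: (((\e.((((\f.(\g.(\h.((f h) (g h))))) t) e) e)) p) ((\d.(\e.((d e) e))) (\f.(\g.(\h.(f (g h)))))))
Step 2: (((((\f.(\g.(\h.((f h) (g h))))) t) p) p) ((\d.(\e.((d e) e))) (\f.(\g.(\h.(f (g h)))))))
Step 3: ((((\g.(\h.((t h) (g h)))) p) p) ((\d.(\e.((d e) e))) (\f.(\g.(\h.(f (g h)))))))
Step 4: (((\h.((t h) (p h))) p) ((\d.(\e.((d e) e))) (\f.(\g.(\h.(f (g h)))))))
Step 5: (((t p) (p p)) ((\d.(\e.((d e) e))) (\f.(\g.(\h.(f (g h)))))))
Step 6: (((t p) (p p)) (\e.(((\f.(\g.(\h.(f (g h))))) e) e)))
Step 7: (((t p) (p p)) (\e.((\g.(\h.(e (g h)))) e)))
Step 8: (((t p) (p p)) (\e.(\h.(e (e h)))))

Answer: (((t p) (p p)) (\e.(\h.(e (e h)))))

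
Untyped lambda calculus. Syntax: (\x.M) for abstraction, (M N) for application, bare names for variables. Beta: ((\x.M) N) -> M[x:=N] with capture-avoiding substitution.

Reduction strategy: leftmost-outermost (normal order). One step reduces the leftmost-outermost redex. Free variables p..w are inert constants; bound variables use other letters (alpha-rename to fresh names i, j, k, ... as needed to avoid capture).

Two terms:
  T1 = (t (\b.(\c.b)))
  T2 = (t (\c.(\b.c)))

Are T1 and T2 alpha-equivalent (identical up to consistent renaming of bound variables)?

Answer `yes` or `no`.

Answer: yes

Derivation:
Term 1: (t (\b.(\c.b)))
Term 2: (t (\c.(\b.c)))
Alpha-equivalence: compare structure up to binder renaming.
Result: True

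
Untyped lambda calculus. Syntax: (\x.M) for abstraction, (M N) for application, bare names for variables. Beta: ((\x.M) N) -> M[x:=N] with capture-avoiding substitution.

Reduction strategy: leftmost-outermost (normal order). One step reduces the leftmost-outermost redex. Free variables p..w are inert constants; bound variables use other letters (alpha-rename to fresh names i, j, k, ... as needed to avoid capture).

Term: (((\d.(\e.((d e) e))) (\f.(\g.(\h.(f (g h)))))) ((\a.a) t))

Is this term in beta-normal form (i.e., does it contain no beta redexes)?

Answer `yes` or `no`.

Answer: no

Derivation:
Term: (((\d.(\e.((d e) e))) (\f.(\g.(\h.(f (g h)))))) ((\a.a) t))
Found 2 beta redex(es).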